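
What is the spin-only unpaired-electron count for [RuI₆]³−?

Summing ligand charges against the −3 overall charge gives an oxidation state of +3 for ruthenium.
Ru sits in group 8, so the d-electron count is 8 − 3 = 5.
The spin state decides the count: a 4d ion has a large Δₒ and is invariably low-spin.
An octahedral low-spin d⁵ ion is t₂g⁵e_g⁰, giving 1 unpaired electron.

1 unpaired electron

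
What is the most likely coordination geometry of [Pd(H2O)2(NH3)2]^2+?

square planar

Summing ligand charges against the +2 overall charge gives an oxidation state of +2 for palladium.
Palladium is a group-10 element; Pd(II) is therefore d⁸.
With 4 monodentate ligands the coordination number is 4.
A 4d d⁸ ion has a large crystal-field splitting; square planar leaves the high-energy d_{x²−y²} orbital empty and maximises CFSE.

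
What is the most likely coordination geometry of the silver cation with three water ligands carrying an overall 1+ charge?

trigonal planar

Water is neutral; balancing the +1 overall charge requires Ag(I).
Ag sits in group 11, so the d-electron count is 11 − 1 = 10.
Coordination number: 3.
Three ligands around a d¹⁰ centre minimise repulsion in a trigonal-planar arrangement.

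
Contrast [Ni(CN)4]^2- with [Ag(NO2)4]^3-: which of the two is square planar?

[Ni(CN)4]^2-

For [Ni(CN)4]^2-: Summing ligand charges against the −2 overall charge gives an oxidation state of +2 for nickel. Ni sits in group 10, so the d-electron count is 10 − 2 = 8. Cyanide is a strong-field ligand (high in the spectrochemical series). A 3d d⁸ ion with strong-field ligands gains enough CFSE to favour square planar over tetrahedral. → square planar.
For [Ag(NO2)4]^3-: Summing ligand charges against the −3 overall charge gives an oxidation state of +1 for silver. Silver is a group-11 element; Ag(I) is therefore d¹⁰. A d¹⁰ ion has no crystal-field stabilisation preference between square planar and tetrahedral, so four ligands adopt the sterically favoured tetrahedral geometry. → tetrahedral.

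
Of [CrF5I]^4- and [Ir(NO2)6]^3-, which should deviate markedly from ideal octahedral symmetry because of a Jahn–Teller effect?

[CrF5I]^4-: Summing ligand charges against the −4 overall charge gives an oxidation state of +2 for chromium. Group 6 minus oxidation state 2 gives a d⁴ configuration. Fluoride and iodide are weak-field ligands for a first-row metal, so the complex is high-spin. The t₂g³e_g¹ (high-spin) configuration has an unevenly filled e_g set; the Jahn–Teller theorem predicts a tetragonal distortion (typically axial elongation) to lift the degeneracy.
[Ir(NO2)6]^3-: Ligand charges: each nitro (N-bound nitrite) is −1. With an overall charge of −3 the iridium centre must be in the +3 oxidation state. Group 9 minus oxidation state 3 gives a d⁶ configuration. A 5d ion has a large Δₒ and is invariably low-spin. The d⁶ configuration leaves the e_g set evenly filled (or empty) — no strong Jahn–Teller driving force.

[CrF5I]^4-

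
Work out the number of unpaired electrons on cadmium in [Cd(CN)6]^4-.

0

Ligand charges: each cyanide is −1. With an overall charge of −4 the cadmium centre must be in the +2 oxidation state.
Cadmium is a group-12 element; Cd(II) is therefore d¹⁰.
In an octahedral field the d¹⁰ configuration is t₂g⁶e_g⁴, giving 0 unpaired electrons.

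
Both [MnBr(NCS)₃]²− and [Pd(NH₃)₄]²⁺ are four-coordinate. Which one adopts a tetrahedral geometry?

[MnBr(NCS)₃]²−

For [MnBr(NCS)₃]²−: Each bromide is −1; each isothiocyanate is −1; balancing the −2 overall charge requires Mn(II). Group 7 minus oxidation state 2 gives a d⁵ configuration. A high-spin d⁵ ion has zero CFSE in either geometry, so four ligands adopt the sterically favoured tetrahedral geometry. → tetrahedral.
For [Pd(NH₃)₄]²⁺: Summing ligand charges against the +2 overall charge gives an oxidation state of +2 for palladium. Pd sits in group 10, so the d-electron count is 10 − 2 = 8. A 4d d⁸ ion has a large crystal-field splitting; square planar leaves the high-energy d_{x²−y²} orbital empty and maximises CFSE. → square planar.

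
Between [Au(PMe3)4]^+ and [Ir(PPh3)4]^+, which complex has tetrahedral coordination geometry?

[Au(PMe3)4]^+

For [Au(PMe3)4]^+: Ligand charges: trimethylphosphine is neutral. With an overall charge of +1 the gold centre must be in the +1 oxidation state. Au sits in group 11, so the d-electron count is 11 − 1 = 10. A d¹⁰ ion has no crystal-field stabilisation preference between square planar and tetrahedral, so four ligands adopt the sterically favoured tetrahedral geometry. → tetrahedral.
For [Ir(PPh3)4]^+: Triphenylphosphine is neutral; balancing the +1 overall charge requires Ir(I). Group 9 minus oxidation state 1 gives a d⁸ configuration. A 5d d⁸ ion has a large crystal-field splitting; square planar leaves the high-energy d_{x²−y²} orbital empty and maximises CFSE. → square planar.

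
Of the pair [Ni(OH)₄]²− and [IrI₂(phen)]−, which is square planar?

For [Ni(OH)₄]²−: Summing ligand charges against the −2 overall charge gives an oxidation state of +2 for nickel. Group 10 minus oxidation state 2 gives a d⁸ configuration. Hydroxide is a weak-field ligand. With weak-field ligands the CFSE gain from square planar is small, so a 3d d⁸ ion takes the sterically preferred tetrahedral geometry. → tetrahedral.
For [IrI₂(phen)]−: Ligand charges: each iodide is −1; 1,10-phenanthroline is neutral. With an overall charge of −1 the iridium centre must be in the +1 oxidation state. Group 9 minus oxidation state 1 gives a d⁸ configuration. A 5d d⁸ ion has a large crystal-field splitting; square planar leaves the high-energy d_{x²−y²} orbital empty and maximises CFSE. → square planar.

[IrI₂(phen)]−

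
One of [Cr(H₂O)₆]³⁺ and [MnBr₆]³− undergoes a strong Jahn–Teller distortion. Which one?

[Cr(H₂O)₆]³⁺: Water is neutral; balancing the +3 overall charge requires Cr(III). Cr sits in group 6, so the d-electron count is 6 − 3 = 3. The d³ configuration leaves the e_g set evenly filled (or empty) — no strong Jahn–Teller driving force.
[MnBr₆]³−: Summing ligand charges against the −3 overall charge gives an oxidation state of +3 for manganese. Manganese is a group-7 element; Mn(III) is therefore d⁴. Bromide is a weak-field ligand for a first-row metal, so the complex is high-spin. The t₂g³e_g¹ (high-spin) configuration has an unevenly filled e_g set; the Jahn–Teller theorem predicts a tetragonal distortion (typically axial elongation) to lift the degeneracy.

[MnBr₆]³−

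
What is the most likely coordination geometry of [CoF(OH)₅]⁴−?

Ligand charges: each fluoride is −1; each hydroxide is −1. With an overall charge of −4 the cobalt centre must be in the +2 oxidation state.
Cobalt is a group-9 element; Co(II) is therefore d⁷.
Coordination number: 6.
Six donors around a single metal centre give an octahedral coordination sphere.

octahedral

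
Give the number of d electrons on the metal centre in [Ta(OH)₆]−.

d⁰

Ligand charges: each hydroxide is −1. With an overall charge of −1 the tantalum centre must be in the +5 oxidation state.
Group 5 minus oxidation state 5 gives a d⁰ configuration.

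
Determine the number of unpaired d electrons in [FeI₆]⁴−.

4 unpaired electrons

Ligand charges: each iodide is −1. With an overall charge of −4 the iron centre must be in the +2 oxidation state.
Iron is a group-8 element; Fe(II) is therefore d⁶.
The spin state decides the count: Iodide is a weak-field ligand for a first-row metal, so the complex is high-spin.
An octahedral high-spin d⁶ ion is t₂g⁴e_g², giving 4 unpaired electrons.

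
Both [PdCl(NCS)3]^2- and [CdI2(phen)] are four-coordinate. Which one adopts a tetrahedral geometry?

[CdI2(phen)]

For [PdCl(NCS)3]^2-: Ligand charges: each chloride is −1; each isothiocyanate is −1. With an overall charge of −2 the palladium centre must be in the +2 oxidation state. Palladium is a group-10 element; Pd(II) is therefore d⁸. A 4d d⁸ ion has a large crystal-field splitting; square planar leaves the high-energy d_{x²−y²} orbital empty and maximises CFSE. → square planar.
For [CdI2(phen)]: Ligand charges: each iodide is −1; 1,10-phenanthroline is neutral. With an overall charge of 0 the cadmium centre must be in the +2 oxidation state. Group 12 minus oxidation state 2 gives a d¹⁰ configuration. A d¹⁰ ion has no crystal-field stabilisation preference between square planar and tetrahedral, so four ligands adopt the sterically favoured tetrahedral geometry. → tetrahedral.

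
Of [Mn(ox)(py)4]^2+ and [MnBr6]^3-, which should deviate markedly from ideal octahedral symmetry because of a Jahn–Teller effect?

[MnBr6]^3-

[Mn(ox)(py)4]^2+: Summing ligand charges against the +2 overall charge gives an oxidation state of +4 for manganese. Mn sits in group 7, so the d-electron count is 7 − 4 = 3. The d³ configuration leaves the e_g set evenly filled (or empty) — no strong Jahn–Teller driving force.
[MnBr6]^3-: Each bromide is −1; balancing the −3 overall charge requires Mn(III). Mn sits in group 7, so the d-electron count is 7 − 3 = 4. Bromide is a weak-field ligand for a first-row metal, so the complex is high-spin. The t₂g³e_g¹ (high-spin) configuration has an unevenly filled e_g set; the Jahn–Teller theorem predicts a tetragonal distortion (typically axial elongation) to lift the degeneracy.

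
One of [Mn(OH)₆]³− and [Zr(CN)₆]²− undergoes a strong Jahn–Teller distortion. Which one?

[Mn(OH)₆]³−: Ligand charges: each hydroxide is −1. With an overall charge of −3 the manganese centre must be in the +3 oxidation state. Mn sits in group 7, so the d-electron count is 7 − 3 = 4. Hydroxide is a weak-field ligand for a first-row metal, so the complex is high-spin. The t₂g³e_g¹ (high-spin) configuration has an unevenly filled e_g set; the Jahn–Teller theorem predicts a tetragonal distortion (typically axial elongation) to lift the degeneracy.
[Zr(CN)₆]²−: Ligand charges: each cyanide is −1. With an overall charge of −2 the zirconium centre must be in the +4 oxidation state. Zirconium is a group-4 element; Zr(IV) is therefore d⁰. The d⁰ configuration leaves the e_g set evenly filled (or empty) — no strong Jahn–Teller driving force.

[Mn(OH)₆]³−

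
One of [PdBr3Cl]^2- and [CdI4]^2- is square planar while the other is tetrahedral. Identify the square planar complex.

[PdBr3Cl]^2-

For [PdBr3Cl]^2-: Ligand charges: each bromide is −1; each chloride is −1. With an overall charge of −2 the palladium centre must be in the +2 oxidation state. Group 10 minus oxidation state 2 gives a d⁸ configuration. A 4d d⁸ ion has a large crystal-field splitting; square planar leaves the high-energy d_{x²−y²} orbital empty and maximises CFSE. → square planar.
For [CdI4]^2-: Each iodide is −1; balancing the −2 overall charge requires Cd(II). Cd sits in group 12, so the d-electron count is 12 − 2 = 10. A d¹⁰ ion has no crystal-field stabilisation preference between square planar and tetrahedral, so four ligands adopt the sterically favoured tetrahedral geometry. → tetrahedral.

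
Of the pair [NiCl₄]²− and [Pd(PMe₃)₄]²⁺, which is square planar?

[Pd(PMe₃)₄]²⁺

For [NiCl₄]²−: Ligand charges: each chloride is −1. With an overall charge of −2 the nickel centre must be in the +2 oxidation state. Group 10 minus oxidation state 2 gives a d⁸ configuration. Chloride is a weak-field ligand. With weak-field ligands the CFSE gain from square planar is small, so a 3d d⁸ ion takes the sterically preferred tetrahedral geometry. → tetrahedral.
For [Pd(PMe₃)₄]²⁺: Ligand charges: trimethylphosphine is neutral. With an overall charge of +2 the palladium centre must be in the +2 oxidation state. Group 10 minus oxidation state 2 gives a d⁸ configuration. A 4d d⁸ ion has a large crystal-field splitting; square planar leaves the high-energy d_{x²−y²} orbital empty and maximises CFSE. → square planar.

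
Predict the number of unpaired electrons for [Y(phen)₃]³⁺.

0

Ligand charges: 1,10-phenanthroline is neutral. With an overall charge of +3 the yttrium centre must be in the +3 oxidation state.
Yttrium is a group-3 element; Y(III) is therefore d⁰.
Counting donor atoms: 3×1,10-phenanthroline (bidentate) → 6 donors. Coordination number = 6.
In an octahedral field the d⁰ configuration is t₂g⁰e_g⁰, giving 0 unpaired electrons.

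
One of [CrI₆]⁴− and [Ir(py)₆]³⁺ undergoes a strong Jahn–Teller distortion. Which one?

[CrI₆]⁴−: Ligand charges: each iodide is −1. With an overall charge of −4 the chromium centre must be in the +2 oxidation state. Chromium is a group-6 element; Cr(II) is therefore d⁴. Iodide is a weak-field ligand for a first-row metal, so the complex is high-spin. The t₂g³e_g¹ (high-spin) configuration has an unevenly filled e_g set; the Jahn–Teller theorem predicts a tetragonal distortion (typically axial elongation) to lift the degeneracy.
[Ir(py)₆]³⁺: Ligand charges: pyridine is neutral. With an overall charge of +3 the iridium centre must be in the +3 oxidation state. Iridium is a group-9 element; Ir(III) is therefore d⁶. A 5d ion has a large Δₒ and is invariably low-spin. The d⁶ configuration leaves the e_g set evenly filled (or empty) — no strong Jahn–Teller driving force.

[CrI₆]⁴−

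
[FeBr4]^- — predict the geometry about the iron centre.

tetrahedral

Summing ligand charges against the −1 overall charge gives an oxidation state of +3 for iron.
Fe sits in group 8, so the d-electron count is 8 − 3 = 5.
Coordination number: 4.
Bromide is a weak-field ligand.
A high-spin d⁵ ion has zero CFSE in either geometry, so four ligands adopt the sterically favoured tetrahedral geometry.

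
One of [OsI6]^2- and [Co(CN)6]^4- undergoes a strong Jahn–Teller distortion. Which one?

[OsI6]^2-: Summing ligand charges against the −2 overall charge gives an oxidation state of +4 for osmium. Group 8 minus oxidation state 4 gives a d⁴ configuration. A 5d ion has a large Δₒ and is invariably low-spin. The d⁴ configuration leaves the e_g set evenly filled (or empty) — no strong Jahn–Teller driving force.
[Co(CN)6]^4-: Each cyanide is −1; balancing the −4 overall charge requires Co(II). Group 9 minus oxidation state 2 gives a d⁷ configuration. Cyanide is a strong-field ligand (high in the spectrochemical series) for a first-row metal, so the complex is low-spin. The t₂g⁶e_g¹ (low-spin) configuration has an unevenly filled e_g set; the Jahn–Teller theorem predicts a tetragonal distortion (typically axial elongation) to lift the degeneracy.

[Co(CN)6]^4-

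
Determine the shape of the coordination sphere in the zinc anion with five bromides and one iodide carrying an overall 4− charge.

Each bromide is −1; each iodide is −1; balancing the −4 overall charge requires Zn(II).
Zinc is a group-12 element; Zn(II) is therefore d¹⁰.
Coordination number: 6.
Six donors around a single metal centre give an octahedral coordination sphere.

octahedral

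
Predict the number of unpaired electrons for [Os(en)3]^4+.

Summing ligand charges against the +4 overall charge gives an oxidation state of +4 for osmium.
Osmium is a group-8 element; Os(IV) is therefore d⁴.
Counting donor atoms: 3×ethylenediamine (bidentate) → 6 donors. Coordination number = 6.
The spin state decides the count: a 5d ion has a large Δₒ and is invariably low-spin.
An octahedral low-spin d⁴ ion is t₂g⁴e_g⁰, giving 2 unpaired electrons.

2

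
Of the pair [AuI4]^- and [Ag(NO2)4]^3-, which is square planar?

For [AuI4]^-: Ligand charges: each iodide is −1. With an overall charge of −1 the gold centre must be in the +3 oxidation state. Au sits in group 11, so the d-electron count is 11 − 3 = 8. A 5d d⁸ ion has a large crystal-field splitting; square planar leaves the high-energy d_{x²−y²} orbital empty and maximises CFSE. → square planar.
For [Ag(NO2)4]^3-: Each nitro (N-bound nitrite) is −1; balancing the −3 overall charge requires Ag(I). Ag sits in group 11, so the d-electron count is 11 − 1 = 10. A d¹⁰ ion has no crystal-field stabilisation preference between square planar and tetrahedral, so four ligands adopt the sterically favoured tetrahedral geometry. → tetrahedral.

[AuI4]^-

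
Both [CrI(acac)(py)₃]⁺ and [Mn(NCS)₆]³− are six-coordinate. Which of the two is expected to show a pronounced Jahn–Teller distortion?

[Mn(NCS)₆]³−

[CrI(acac)(py)₃]⁺: Each iodide is −1; each acetylacetonate is −1; pyridine is neutral; balancing the +1 overall charge requires Cr(III). Chromium is a group-6 element; Cr(III) is therefore d³. The d³ configuration leaves the e_g set evenly filled (or empty) — no strong Jahn–Teller driving force.
[Mn(NCS)₆]³−: Ligand charges: each isothiocyanate is −1. With an overall charge of −3 the manganese centre must be in the +3 oxidation state. Mn sits in group 7, so the d-electron count is 7 − 3 = 4. Isothiocyanate is a weak-field ligand for a first-row metal, so the complex is high-spin. The t₂g³e_g¹ (high-spin) configuration has an unevenly filled e_g set; the Jahn–Teller theorem predicts a tetragonal distortion (typically axial elongation) to lift the degeneracy.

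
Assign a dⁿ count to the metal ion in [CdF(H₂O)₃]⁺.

Ligand charges: each fluoride is −1; water is neutral. With an overall charge of +1 the cadmium centre must be in the +2 oxidation state.
Cadmium is a group-12 element; Cd(II) is therefore d¹⁰.

d¹⁰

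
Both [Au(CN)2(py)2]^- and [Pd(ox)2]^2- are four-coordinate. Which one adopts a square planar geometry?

[Pd(ox)2]^2-

For [Au(CN)2(py)2]^-: Summing ligand charges against the −1 overall charge gives an oxidation state of +1 for gold. Gold is a group-11 element; Au(I) is therefore d¹⁰. A d¹⁰ ion has no crystal-field stabilisation preference between square planar and tetrahedral, so four ligands adopt the sterically favoured tetrahedral geometry. → tetrahedral.
For [Pd(ox)2]^2-: Summing ligand charges against the −2 overall charge gives an oxidation state of +2 for palladium. Pd sits in group 10, so the d-electron count is 10 − 2 = 8. A 4d d⁸ ion has a large crystal-field splitting; square planar leaves the high-energy d_{x²−y²} orbital empty and maximises CFSE. → square planar.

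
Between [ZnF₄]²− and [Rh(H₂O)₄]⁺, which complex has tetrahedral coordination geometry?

[ZnF₄]²−

For [ZnF₄]²−: Summing ligand charges against the −2 overall charge gives an oxidation state of +2 for zinc. Zn sits in group 12, so the d-electron count is 12 − 2 = 10. A d¹⁰ ion has no crystal-field stabilisation preference between square planar and tetrahedral, so four ligands adopt the sterically favoured tetrahedral geometry. → tetrahedral.
For [Rh(H₂O)₄]⁺: Summing ligand charges against the +1 overall charge gives an oxidation state of +1 for rhodium. Group 9 minus oxidation state 1 gives a d⁸ configuration. A 4d d⁸ ion has a large crystal-field splitting; square planar leaves the high-energy d_{x²−y²} orbital empty and maximises CFSE. → square planar.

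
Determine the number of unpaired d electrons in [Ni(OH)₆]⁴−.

Ligand charges: each hydroxide is −1. With an overall charge of −4 the nickel centre must be in the +2 oxidation state.
Nickel is a group-10 element; Ni(II) is therefore d⁸.
In an octahedral field the d⁸ configuration is t₂g⁶e_g² (only one arrangement possible), giving 2 unpaired electrons.

2 unpaired electrons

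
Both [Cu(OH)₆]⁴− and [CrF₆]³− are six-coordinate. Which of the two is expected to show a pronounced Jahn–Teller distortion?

[Cu(OH)₆]⁴−: Summing ligand charges against the −4 overall charge gives an oxidation state of +2 for copper. Copper is a group-11 element; Cu(II) is therefore d⁹. The t₂g⁶e_g³ configuration has an unevenly filled e_g set; the Jahn–Teller theorem predicts a tetragonal distortion (typically axial elongation) to lift the degeneracy.
[CrF₆]³−: Summing ligand charges against the −3 overall charge gives an oxidation state of +3 for chromium. Cr sits in group 6, so the d-electron count is 6 − 3 = 3. The d³ configuration leaves the e_g set evenly filled (or empty) — no strong Jahn–Teller driving force.

[Cu(OH)₆]⁴−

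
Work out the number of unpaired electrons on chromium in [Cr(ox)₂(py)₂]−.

3

Each oxalate is −2; pyridine is neutral; balancing the −1 overall charge requires Cr(III).
Cr sits in group 6, so the d-electron count is 6 − 3 = 3.
Counting donor atoms: 2×oxalate (bidentate) → 4 donors; 2×pyridine (monodentate) → 2 donors. Coordination number = 6.
In an octahedral field the d³ configuration is t₂g³e_g⁰ (only one arrangement possible), giving 3 unpaired electrons.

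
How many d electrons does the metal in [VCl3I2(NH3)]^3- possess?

d³

Ligand charges: each chloride is −1; each iodide is −1; ammonia is neutral. With an overall charge of −3 the vanadium centre must be in the +2 oxidation state.
Vanadium is a group-5 element; V(II) is therefore d³.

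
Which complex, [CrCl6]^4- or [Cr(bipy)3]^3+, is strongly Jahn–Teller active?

[CrCl6]^4-: Each chloride is −1; balancing the −4 overall charge requires Cr(II). Cr sits in group 6, so the d-electron count is 6 − 2 = 4. Chloride is a weak-field ligand for a first-row metal, so the complex is high-spin. The t₂g³e_g¹ (high-spin) configuration has an unevenly filled e_g set; the Jahn–Teller theorem predicts a tetragonal distortion (typically axial elongation) to lift the degeneracy.
[Cr(bipy)3]^3+: Summing ligand charges against the +3 overall charge gives an oxidation state of +3 for chromium. Cr sits in group 6, so the d-electron count is 6 − 3 = 3. The d³ configuration leaves the e_g set evenly filled (or empty) — no strong Jahn–Teller driving force.

[CrCl6]^4-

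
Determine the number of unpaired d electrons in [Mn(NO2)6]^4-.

1

Ligand charges: each nitro (N-bound nitrite) is −1. With an overall charge of −4 the manganese centre must be in the +2 oxidation state.
Mn sits in group 7, so the d-electron count is 7 − 2 = 5.
The spin state decides the count: Nitro (N-bound nitrite) is a strong-field ligand (high in the spectrochemical series) for a first-row metal, so the complex is low-spin.
An octahedral low-spin d⁵ ion is t₂g⁵e_g⁰, giving 1 unpaired electron.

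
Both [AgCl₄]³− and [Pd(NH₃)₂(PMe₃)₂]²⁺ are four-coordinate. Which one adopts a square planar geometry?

For [AgCl₄]³−: Each chloride is −1; balancing the −3 overall charge requires Ag(I). Ag sits in group 11, so the d-electron count is 11 − 1 = 10. A d¹⁰ ion has no crystal-field stabilisation preference between square planar and tetrahedral, so four ligands adopt the sterically favoured tetrahedral geometry. → tetrahedral.
For [Pd(NH₃)₂(PMe₃)₂]²⁺: Summing ligand charges against the +2 overall charge gives an oxidation state of +2 for palladium. Group 10 minus oxidation state 2 gives a d⁸ configuration. A 4d d⁸ ion has a large crystal-field splitting; square planar leaves the high-energy d_{x²−y²} orbital empty and maximises CFSE. → square planar.

[Pd(NH₃)₂(PMe₃)₂]²⁺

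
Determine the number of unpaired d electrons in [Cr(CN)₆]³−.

Ligand charges: each cyanide is −1. With an overall charge of −3 the chromium centre must be in the +3 oxidation state.
Chromium is a group-6 element; Cr(III) is therefore d³.
In an octahedral field the d³ configuration is t₂g³e_g⁰ (only one arrangement possible), giving 3 unpaired electrons.

3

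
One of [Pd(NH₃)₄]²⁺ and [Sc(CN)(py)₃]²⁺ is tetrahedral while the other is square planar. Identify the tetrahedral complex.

[Sc(CN)(py)₃]²⁺

For [Pd(NH₃)₄]²⁺: Ammonia is neutral; balancing the +2 overall charge requires Pd(II). Pd sits in group 10, so the d-electron count is 10 − 2 = 8. A 4d d⁸ ion has a large crystal-field splitting; square planar leaves the high-energy d_{x²−y²} orbital empty and maximises CFSE. → square planar.
For [Sc(CN)(py)₃]²⁺: Summing ligand charges against the +2 overall charge gives an oxidation state of +3 for scandium. Scandium is a group-3 element; Sc(III) is therefore d⁰. A d⁰ ion has no crystal-field stabilisation preference between square planar and tetrahedral, so four ligands adopt the sterically favoured tetrahedral geometry. → tetrahedral.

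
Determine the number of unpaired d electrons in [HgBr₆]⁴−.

0 unpaired electrons

Each bromide is −1; balancing the −4 overall charge requires Hg(II).
Mercury is a group-12 element; Hg(II) is therefore d¹⁰.
In an octahedral field the d¹⁰ configuration is t₂g⁶e_g⁴, giving 0 unpaired electrons.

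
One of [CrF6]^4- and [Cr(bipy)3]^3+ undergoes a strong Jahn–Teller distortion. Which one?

[CrF6]^4-

[CrF6]^4-: Ligand charges: each fluoride is −1. With an overall charge of −4 the chromium centre must be in the +2 oxidation state. Cr sits in group 6, so the d-electron count is 6 − 2 = 4. Fluoride is a weak-field ligand for a first-row metal, so the complex is high-spin. The t₂g³e_g¹ (high-spin) configuration has an unevenly filled e_g set; the Jahn–Teller theorem predicts a tetragonal distortion (typically axial elongation) to lift the degeneracy.
[Cr(bipy)3]^3+: 2,2′-bipyridine is neutral; balancing the +3 overall charge requires Cr(III). Chromium is a group-6 element; Cr(III) is therefore d³. The d³ configuration leaves the e_g set evenly filled (or empty) — no strong Jahn–Teller driving force.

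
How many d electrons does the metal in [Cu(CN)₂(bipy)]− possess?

d¹⁰

Ligand charges: each cyanide is −1; 2,2′-bipyridine is neutral. With an overall charge of −1 the copper centre must be in the +1 oxidation state.
Group 11 minus oxidation state 1 gives a d¹⁰ configuration.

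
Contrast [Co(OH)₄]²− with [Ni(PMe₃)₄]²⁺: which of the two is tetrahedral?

For [Co(OH)₄]²−: Summing ligand charges against the −2 overall charge gives an oxidation state of +2 for cobalt. Co sits in group 9, so the d-electron count is 9 − 2 = 7. For a high-spin 3d d⁷ ion with weak-field ligands the small Δₜ gives little square-planar CFSE advantage, so four ligands adopt the sterically favoured tetrahedral geometry. → tetrahedral.
For [Ni(PMe₃)₄]²⁺: Trimethylphosphine is neutral; balancing the +2 overall charge requires Ni(II). Nickel is a group-10 element; Ni(II) is therefore d⁸. Trimethylphosphine is a strong-field ligand (high in the spectrochemical series). A 3d d⁸ ion with strong-field ligands gains enough CFSE to favour square planar over tetrahedral. → square planar.

[Co(OH)₄]²−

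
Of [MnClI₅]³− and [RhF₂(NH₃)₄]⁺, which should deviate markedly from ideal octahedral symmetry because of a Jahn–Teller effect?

[MnClI₅]³−

[MnClI₅]³−: Ligand charges: each chloride is −1; each iodide is −1. With an overall charge of −3 the manganese centre must be in the +3 oxidation state. Mn sits in group 7, so the d-electron count is 7 − 3 = 4. Chloride and iodide are weak-field ligands for a first-row metal, so the complex is high-spin. The t₂g³e_g¹ (high-spin) configuration has an unevenly filled e_g set; the Jahn–Teller theorem predicts a tetragonal distortion (typically axial elongation) to lift the degeneracy.
[RhF₂(NH₃)₄]⁺: Each fluoride is −1; ammonia is neutral; balancing the +1 overall charge requires Rh(III). Rhodium is a group-9 element; Rh(III) is therefore d⁶. A 4d ion has a large Δₒ and is invariably low-spin. The d⁶ configuration leaves the e_g set evenly filled (or empty) — no strong Jahn–Teller driving force.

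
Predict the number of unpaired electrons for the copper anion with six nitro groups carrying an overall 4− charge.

1

Summing ligand charges against the −4 overall charge gives an oxidation state of +2 for copper.
Group 11 minus oxidation state 2 gives a d⁹ configuration.
In an octahedral field the d⁹ configuration is t₂g⁶e_g³ (only one arrangement possible), giving 1 unpaired electron.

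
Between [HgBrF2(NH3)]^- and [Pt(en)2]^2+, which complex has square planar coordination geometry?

[Pt(en)2]^2+

For [HgBrF2(NH3)]^-: Each bromide is −1; each fluoride is −1; ammonia is neutral; balancing the −1 overall charge requires Hg(II). Hg sits in group 12, so the d-electron count is 12 − 2 = 10. A d¹⁰ ion has no crystal-field stabilisation preference between square planar and tetrahedral, so four ligands adopt the sterically favoured tetrahedral geometry. → tetrahedral.
For [Pt(en)2]^2+: Summing ligand charges against the +2 overall charge gives an oxidation state of +2 for platinum. Platinum is a group-10 element; Pt(II) is therefore d⁸. A 5d d⁸ ion has a large crystal-field splitting; square planar leaves the high-energy d_{x²−y²} orbital empty and maximises CFSE. → square planar.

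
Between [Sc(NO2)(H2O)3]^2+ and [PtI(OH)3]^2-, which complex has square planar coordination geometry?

For [Sc(NO2)(H2O)3]^2+: Each nitro (N-bound nitrite) is −1; water is neutral; balancing the +2 overall charge requires Sc(III). Scandium is a group-3 element; Sc(III) is therefore d⁰. A d⁰ ion has no crystal-field stabilisation preference between square planar and tetrahedral, so four ligands adopt the sterically favoured tetrahedral geometry. → tetrahedral.
For [PtI(OH)3]^2-: Each iodide is −1; each hydroxide is −1; balancing the −2 overall charge requires Pt(II). Group 10 minus oxidation state 2 gives a d⁸ configuration. A 5d d⁸ ion has a large crystal-field splitting; square planar leaves the high-energy d_{x²−y²} orbital empty and maximises CFSE. → square planar.

[PtI(OH)3]^2-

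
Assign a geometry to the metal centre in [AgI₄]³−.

tetrahedral

Ligand charges: each iodide is −1. With an overall charge of −3 the silver centre must be in the +1 oxidation state.
Group 11 minus oxidation state 1 gives a d¹⁰ configuration.
With 4 monodentate ligands the coordination number is 4.
A d¹⁰ ion has no crystal-field stabilisation preference between square planar and tetrahedral, so four ligands adopt the sterically favoured tetrahedral geometry.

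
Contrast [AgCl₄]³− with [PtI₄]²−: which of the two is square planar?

For [AgCl₄]³−: Ligand charges: each chloride is −1. With an overall charge of −3 the silver centre must be in the +1 oxidation state. Ag sits in group 11, so the d-electron count is 11 − 1 = 10. A d¹⁰ ion has no crystal-field stabilisation preference between square planar and tetrahedral, so four ligands adopt the sterically favoured tetrahedral geometry. → tetrahedral.
For [PtI₄]²−: Summing ligand charges against the −2 overall charge gives an oxidation state of +2 for platinum. Group 10 minus oxidation state 2 gives a d⁸ configuration. A 5d d⁸ ion has a large crystal-field splitting; square planar leaves the high-energy d_{x²−y²} orbital empty and maximises CFSE. → square planar.

[PtI₄]²−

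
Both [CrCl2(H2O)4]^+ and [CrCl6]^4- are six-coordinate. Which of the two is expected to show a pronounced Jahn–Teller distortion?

[CrCl6]^4-

[CrCl2(H2O)4]^+: Each chloride is −1; water is neutral; balancing the +1 overall charge requires Cr(III). Group 6 minus oxidation state 3 gives a d³ configuration. The d³ configuration leaves the e_g set evenly filled (or empty) — no strong Jahn–Teller driving force.
[CrCl6]^4-: Summing ligand charges against the −4 overall charge gives an oxidation state of +2 for chromium. Cr sits in group 6, so the d-electron count is 6 − 2 = 4. Chloride is a weak-field ligand for a first-row metal, so the complex is high-spin. The t₂g³e_g¹ (high-spin) configuration has an unevenly filled e_g set; the Jahn–Teller theorem predicts a tetragonal distortion (typically axial elongation) to lift the degeneracy.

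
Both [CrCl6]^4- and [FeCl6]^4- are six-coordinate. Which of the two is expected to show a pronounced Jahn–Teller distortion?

[CrCl6]^4-: Ligand charges: each chloride is −1. With an overall charge of −4 the chromium centre must be in the +2 oxidation state. Chromium is a group-6 element; Cr(II) is therefore d⁴. Chloride is a weak-field ligand for a first-row metal, so the complex is high-spin. The t₂g³e_g¹ (high-spin) configuration has an unevenly filled e_g set; the Jahn–Teller theorem predicts a tetragonal distortion (typically axial elongation) to lift the degeneracy.
[FeCl6]^4-: Each chloride is −1; balancing the −4 overall charge requires Fe(II). Iron is a group-8 element; Fe(II) is therefore d⁶. Chloride is a weak-field ligand for a first-row metal, so the complex is high-spin. The d⁶ configuration leaves the e_g set evenly filled (or empty) — no strong Jahn–Teller driving force.

[CrCl6]^4-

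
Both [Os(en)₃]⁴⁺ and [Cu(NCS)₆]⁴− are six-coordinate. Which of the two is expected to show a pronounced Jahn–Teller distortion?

[Cu(NCS)₆]⁴−

[Os(en)₃]⁴⁺: Ligand charges: ethylenediamine is neutral. With an overall charge of +4 the osmium centre must be in the +4 oxidation state. Os sits in group 8, so the d-electron count is 8 − 4 = 4. A 5d ion has a large Δₒ and is invariably low-spin. The d⁴ configuration leaves the e_g set evenly filled (or empty) — no strong Jahn–Teller driving force.
[Cu(NCS)₆]⁴−: Summing ligand charges against the −4 overall charge gives an oxidation state of +2 for copper. Group 11 minus oxidation state 2 gives a d⁹ configuration. The t₂g⁶e_g³ configuration has an unevenly filled e_g set; the Jahn–Teller theorem predicts a tetragonal distortion (typically axial elongation) to lift the degeneracy.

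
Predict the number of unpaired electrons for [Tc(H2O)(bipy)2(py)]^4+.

Ligand charges: water is neutral; 2,2′-bipyridine is neutral; pyridine is neutral. With an overall charge of +4 the technetium centre must be in the +4 oxidation state.
Technetium is a group-7 element; Tc(IV) is therefore d³.
Counting donor atoms: 1×water (monodentate) → 1 donor; 2×2,2′-bipyridine (bidentate) → 4 donors; 1×pyridine (monodentate) → 1 donor. Coordination number = 6.
In an octahedral field the d³ configuration is t₂g³e_g⁰ (only one arrangement possible), giving 3 unpaired electrons.

3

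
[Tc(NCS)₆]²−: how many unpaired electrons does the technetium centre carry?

Ligand charges: each isothiocyanate is −1. With an overall charge of −2 the technetium centre must be in the +4 oxidation state.
Technetium is a group-7 element; Tc(IV) is therefore d³.
In an octahedral field the d³ configuration is t₂g³e_g⁰ (only one arrangement possible), giving 3 unpaired electrons.

3 unpaired electrons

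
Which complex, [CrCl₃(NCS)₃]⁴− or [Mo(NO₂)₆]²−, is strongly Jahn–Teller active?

[CrCl₃(NCS)₃]⁴−

[CrCl₃(NCS)₃]⁴−: Ligand charges: each chloride is −1; each isothiocyanate is −1. With an overall charge of −4 the chromium centre must be in the +2 oxidation state. Chromium is a group-6 element; Cr(II) is therefore d⁴. Chloride and isothiocyanate are weak-field ligands for a first-row metal, so the complex is high-spin. The t₂g³e_g¹ (high-spin) configuration has an unevenly filled e_g set; the Jahn–Teller theorem predicts a tetragonal distortion (typically axial elongation) to lift the degeneracy.
[Mo(NO₂)₆]²−: Ligand charges: each nitro (N-bound nitrite) is −1. With an overall charge of −2 the molybdenum centre must be in the +4 oxidation state. Mo sits in group 6, so the d-electron count is 6 − 4 = 2. The d² configuration leaves the e_g set evenly filled (or empty) — no strong Jahn–Teller driving force.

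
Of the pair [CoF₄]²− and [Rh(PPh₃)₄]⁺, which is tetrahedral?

[CoF₄]²−

For [CoF₄]²−: Ligand charges: each fluoride is −1. With an overall charge of −2 the cobalt centre must be in the +2 oxidation state. Cobalt is a group-9 element; Co(II) is therefore d⁷. For a high-spin 3d d⁷ ion with weak-field ligands the small Δₜ gives little square-planar CFSE advantage, so four ligands adopt the sterically favoured tetrahedral geometry. → tetrahedral.
For [Rh(PPh₃)₄]⁺: Ligand charges: triphenylphosphine is neutral. With an overall charge of +1 the rhodium centre must be in the +1 oxidation state. Rhodium is a group-9 element; Rh(I) is therefore d⁸. A 4d d⁸ ion has a large crystal-field splitting; square planar leaves the high-energy d_{x²−y²} orbital empty and maximises CFSE. → square planar.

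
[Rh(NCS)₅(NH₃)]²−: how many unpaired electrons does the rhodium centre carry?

0

Ligand charges: each isothiocyanate is −1; ammonia is neutral. With an overall charge of −2 the rhodium centre must be in the +3 oxidation state.
Rhodium is a group-9 element; Rh(III) is therefore d⁶.
The spin state decides the count: a 4d ion has a large Δₒ and is invariably low-spin.
An octahedral low-spin d⁶ ion is t₂g⁶e_g⁰, giving 0 unpaired electrons.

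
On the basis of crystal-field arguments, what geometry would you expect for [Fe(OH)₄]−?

Each hydroxide is −1; balancing the −1 overall charge requires Fe(III).
Group 8 minus oxidation state 3 gives a d⁵ configuration.
With 4 monodentate ligands the coordination number is 4.
Hydroxide is a weak-field ligand.
A high-spin d⁵ ion has zero CFSE in either geometry, so four ligands adopt the sterically favoured tetrahedral geometry.

tetrahedral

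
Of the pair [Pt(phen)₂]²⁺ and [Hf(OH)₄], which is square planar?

[Pt(phen)₂]²⁺

For [Pt(phen)₂]²⁺: 1,10-phenanthroline is neutral; balancing the +2 overall charge requires Pt(II). Group 10 minus oxidation state 2 gives a d⁸ configuration. A 5d d⁸ ion has a large crystal-field splitting; square planar leaves the high-energy d_{x²−y²} orbital empty and maximises CFSE. → square planar.
For [Hf(OH)₄]: Each hydroxide is −1; balancing the 0 overall charge requires Hf(IV). Hafnium is a group-4 element; Hf(IV) is therefore d⁰. A d⁰ ion has no crystal-field stabilisation preference between square planar and tetrahedral, so four ligands adopt the sterically favoured tetrahedral geometry. → tetrahedral.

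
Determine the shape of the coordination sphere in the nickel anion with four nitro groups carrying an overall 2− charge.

Each nitro (N-bound nitrite) is −1; balancing the −2 overall charge requires Ni(II).
Nickel is a group-10 element; Ni(II) is therefore d⁸.
Coordination number: 4.
Nitro (N-bound nitrite) is a strong-field ligand (high in the spectrochemical series).
A 3d d⁸ ion with strong-field ligands gains enough CFSE to favour square planar over tetrahedral.

square planar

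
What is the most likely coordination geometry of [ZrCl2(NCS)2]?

tetrahedral

Each chloride is −1; each isothiocyanate is −1; balancing the 0 overall charge requires Zr(IV).
Zr sits in group 4, so the d-electron count is 4 − 4 = 0.
Coordination number: 4.
A d⁰ ion has no crystal-field stabilisation preference between square planar and tetrahedral, so four ligands adopt the sterically favoured tetrahedral geometry.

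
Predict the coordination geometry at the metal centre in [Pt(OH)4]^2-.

Each hydroxide is −1; balancing the −2 overall charge requires Pt(II).
Platinum is a group-10 element; Pt(II) is therefore d⁸.
Coordination number: 4.
A 5d d⁸ ion has a large crystal-field splitting; square planar leaves the high-energy d_{x²−y²} orbital empty and maximises CFSE.

square planar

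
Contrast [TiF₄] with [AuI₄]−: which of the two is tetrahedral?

[TiF₄]

For [TiF₄]: Ligand charges: each fluoride is −1. With an overall charge of 0 the titanium centre must be in the +4 oxidation state. Ti sits in group 4, so the d-electron count is 4 − 4 = 0. A d⁰ ion has no crystal-field stabilisation preference between square planar and tetrahedral, so four ligands adopt the sterically favoured tetrahedral geometry. → tetrahedral.
For [AuI₄]−: Summing ligand charges against the −1 overall charge gives an oxidation state of +3 for gold. Gold is a group-11 element; Au(III) is therefore d⁸. A 5d d⁸ ion has a large crystal-field splitting; square planar leaves the high-energy d_{x²−y²} orbital empty and maximises CFSE. → square planar.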